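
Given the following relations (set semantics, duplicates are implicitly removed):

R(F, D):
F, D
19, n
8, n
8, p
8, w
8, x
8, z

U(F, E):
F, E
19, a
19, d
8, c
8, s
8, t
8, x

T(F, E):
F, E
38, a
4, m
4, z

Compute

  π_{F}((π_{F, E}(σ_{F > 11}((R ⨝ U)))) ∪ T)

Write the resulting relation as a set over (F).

R ⋈ U (natural join on F): {(19, n, a), (19, n, d), (8, n, c), (8, n, s), (8, n, t), (8, n, x), (8, p, c), (8, p, s), (8, p, t), (8, p, x), (8, w, c), (8, w, s), (8, w, t), (8, w, x), (8, x, c), (8, x, s), (8, x, t), (8, x, x), (8, z, c), (8, z, s), (8, z, t), (8, z, x)}
Selection F > 11: {(19, n, a), (19, n, d)}
Projecting to F, E: {(19, a), (19, d)}
Set union of the two operands is {(19, a), (19, d), (38, a), (4, m), (4, z)}.
Projecting to F (2 duplicate(s) eliminated): {19, 38, 4}

{19, 38, 4}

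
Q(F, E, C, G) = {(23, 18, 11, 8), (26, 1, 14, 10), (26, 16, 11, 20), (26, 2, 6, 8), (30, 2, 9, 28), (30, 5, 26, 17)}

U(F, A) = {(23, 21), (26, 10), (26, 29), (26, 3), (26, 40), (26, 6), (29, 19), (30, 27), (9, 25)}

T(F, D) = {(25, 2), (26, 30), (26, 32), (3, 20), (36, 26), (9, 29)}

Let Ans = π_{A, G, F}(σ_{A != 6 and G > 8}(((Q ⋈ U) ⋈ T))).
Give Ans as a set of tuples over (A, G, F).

{(10, 10, 26), (10, 20, 26), (29, 10, 26), (29, 20, 26), (3, 10, 26), (3, 20, 26), (40, 10, 26), (40, 20, 26)}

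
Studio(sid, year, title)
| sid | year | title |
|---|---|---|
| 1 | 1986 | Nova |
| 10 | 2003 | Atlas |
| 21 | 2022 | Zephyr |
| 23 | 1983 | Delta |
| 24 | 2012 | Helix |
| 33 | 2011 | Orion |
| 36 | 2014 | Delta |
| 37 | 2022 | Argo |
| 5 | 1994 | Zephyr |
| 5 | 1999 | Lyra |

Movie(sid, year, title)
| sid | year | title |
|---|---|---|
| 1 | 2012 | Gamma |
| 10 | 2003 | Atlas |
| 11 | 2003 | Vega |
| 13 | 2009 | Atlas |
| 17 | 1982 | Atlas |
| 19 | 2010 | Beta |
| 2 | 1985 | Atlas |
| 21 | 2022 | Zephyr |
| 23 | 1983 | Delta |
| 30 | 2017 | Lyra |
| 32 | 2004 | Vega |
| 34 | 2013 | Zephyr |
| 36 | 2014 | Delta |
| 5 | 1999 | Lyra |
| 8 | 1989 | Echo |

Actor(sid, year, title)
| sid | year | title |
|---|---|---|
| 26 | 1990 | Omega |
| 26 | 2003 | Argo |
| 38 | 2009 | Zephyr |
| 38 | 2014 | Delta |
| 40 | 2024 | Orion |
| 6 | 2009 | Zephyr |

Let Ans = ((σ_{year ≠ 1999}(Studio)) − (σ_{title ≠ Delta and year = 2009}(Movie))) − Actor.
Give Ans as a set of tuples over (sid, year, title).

{(1, 1986, Nova), (10, 2003, Atlas), (21, 2022, Zephyr), (23, 1983, Delta), (24, 2012, Helix), (33, 2011, Orion), (36, 2014, Delta), (37, 2022, Argo), (5, 1994, Zephyr)}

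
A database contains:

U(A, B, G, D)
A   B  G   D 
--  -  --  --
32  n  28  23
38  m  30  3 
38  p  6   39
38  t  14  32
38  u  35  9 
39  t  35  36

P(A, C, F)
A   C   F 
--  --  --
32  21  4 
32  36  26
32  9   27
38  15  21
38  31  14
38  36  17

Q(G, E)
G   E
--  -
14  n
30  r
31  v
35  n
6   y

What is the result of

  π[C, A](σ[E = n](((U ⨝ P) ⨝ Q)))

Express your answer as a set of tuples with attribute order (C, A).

{(15, 38), (31, 38), (36, 38)}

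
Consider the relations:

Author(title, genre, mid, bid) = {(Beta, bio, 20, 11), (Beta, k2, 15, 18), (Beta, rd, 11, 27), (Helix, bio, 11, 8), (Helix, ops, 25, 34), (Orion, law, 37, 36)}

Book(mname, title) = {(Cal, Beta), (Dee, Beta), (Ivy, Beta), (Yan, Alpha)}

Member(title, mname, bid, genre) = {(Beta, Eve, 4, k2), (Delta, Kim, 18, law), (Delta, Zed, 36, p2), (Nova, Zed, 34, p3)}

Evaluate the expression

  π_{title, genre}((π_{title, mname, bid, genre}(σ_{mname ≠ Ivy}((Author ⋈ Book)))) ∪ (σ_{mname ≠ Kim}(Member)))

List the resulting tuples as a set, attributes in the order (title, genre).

Natural join on title: {(Beta, bio, 20, 11, Cal), (Beta, bio, 20, 11, Dee), (Beta, bio, 20, 11, Ivy), (Beta, k2, 15, 18, Cal), (Beta, k2, 15, 18, Dee), (Beta, k2, 15, 18, Ivy), (Beta, rd, 11, 27, Cal), (Beta, rd, 11, 27, Dee), (Beta, rd, 11, 27, Ivy)}
Filtering on mname ≠ Ivy leaves {(Beta, bio, 20, 11, Cal), (Beta, bio, 20, 11, Dee), (Beta, k2, 15, 18, Cal), (Beta, k2, 15, 18, Dee), (Beta, rd, 11, 27, Cal), (Beta, rd, 11, 27, Dee)}.
Keep only column(s) title, mname, bid, genre: {(Beta, Cal, 11, bio), (Beta, Cal, 18, k2), (Beta, Cal, 27, rd), (Beta, Dee, 11, bio), (Beta, Dee, 18, k2), (Beta, Dee, 27, rd)}
Filtering on mname ≠ Kim leaves {(Beta, Eve, 4, k2), (Delta, Zed, 36, p2), (Nova, Zed, 34, p3)}.
Union: {(Beta, Cal, 11, bio), (Beta, Cal, 18, k2), (Beta, Cal, 27, rd), (Beta, Dee, 11, bio), (Beta, Dee, 18, k2), (Beta, Dee, 27, rd)} with {(Beta, Eve, 4, k2), (Delta, Zed, 36, p2), (Nova, Zed, 34, p3)} → {(Beta, Cal, 11, bio), (Beta, Cal, 18, k2), (Beta, Cal, 27, rd), (Beta, Dee, 11, bio), (Beta, Dee, 18, k2), (Beta, Dee, 27, rd), (Beta, Eve, 4, k2), (Delta, Zed, 36, p2), (Nova, Zed, 34, p3)}
Keep only column(s) title, genre (4 duplicate(s) eliminated): {(Beta, bio), (Beta, k2), (Beta, rd), (Delta, p2), (Nova, p3)}

{(Beta, bio), (Beta, k2), (Beta, rd), (Delta, p2), (Nova, p3)}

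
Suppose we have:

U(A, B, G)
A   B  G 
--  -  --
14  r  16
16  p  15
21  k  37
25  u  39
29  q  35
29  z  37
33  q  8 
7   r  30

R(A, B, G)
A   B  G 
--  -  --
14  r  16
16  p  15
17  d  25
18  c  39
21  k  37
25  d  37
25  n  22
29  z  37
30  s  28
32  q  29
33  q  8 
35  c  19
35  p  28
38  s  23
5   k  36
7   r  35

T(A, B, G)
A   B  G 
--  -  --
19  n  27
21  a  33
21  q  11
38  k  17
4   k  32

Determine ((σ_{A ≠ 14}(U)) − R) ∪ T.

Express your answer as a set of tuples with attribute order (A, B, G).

Filtering on A ≠ 14 leaves {(16, p, 15), (21, k, 37), (25, u, 39), (29, q, 35), (29, z, 37), (33, q, 8), (7, r, 30)}.
Difference: {(16, p, 15), (21, k, 37), (25, u, 39), (29, q, 35), (29, z, 37), (33, q, 8), (7, r, 30)} with {(14, r, 16), (16, p, 15), (17, d, 25), (18, c, 39), (21, k, 37), (25, d, 37), (25, n, 22), (29, z, 37), (30, s, 28), (32, q, 29), (33, q, 8), (35, c, 19), (35, p, 28), (38, s, 23), (5, k, 36), (7, r, 35)} → {(25, u, 39), (29, q, 35), (7, r, 30)}
Union: {(25, u, 39), (29, q, 35), (7, r, 30)} with {(19, n, 27), (21, a, 33), (21, q, 11), (38, k, 17), (4, k, 32)} → {(19, n, 27), (21, a, 33), (21, q, 11), (25, u, 39), (29, q, 35), (38, k, 17), (4, k, 32), (7, r, 30)}

{(19, n, 27), (21, a, 33), (21, q, 11), (25, u, 39), (29, q, 35), (38, k, 17), (4, k, 32), (7, r, 30)}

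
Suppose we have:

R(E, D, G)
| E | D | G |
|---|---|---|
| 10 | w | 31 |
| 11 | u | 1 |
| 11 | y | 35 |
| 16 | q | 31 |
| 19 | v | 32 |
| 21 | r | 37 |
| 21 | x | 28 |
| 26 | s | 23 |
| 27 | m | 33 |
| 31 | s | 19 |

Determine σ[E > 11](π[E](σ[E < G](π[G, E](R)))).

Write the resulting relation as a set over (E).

{16, 19, 21, 27}

π[G, E]: project onto (G, E) → {(1, 11), (19, 31), (23, 26), (28, 21), (31, 10), (31, 16), (32, 19), (33, 27), (35, 11), (37, 21)}
σ[E < G]: keep tuples satisfying E < G → {(28, 21), (31, 10), (31, 16), (32, 19), (33, 27), (35, 11), (37, 21)}
π[E]: project onto (E) (1 duplicate(s) eliminated) → {10, 11, 16, 19, 21, 27}
σ[E > 11]: keep tuples satisfying E > 11 → {16, 19, 21, 27}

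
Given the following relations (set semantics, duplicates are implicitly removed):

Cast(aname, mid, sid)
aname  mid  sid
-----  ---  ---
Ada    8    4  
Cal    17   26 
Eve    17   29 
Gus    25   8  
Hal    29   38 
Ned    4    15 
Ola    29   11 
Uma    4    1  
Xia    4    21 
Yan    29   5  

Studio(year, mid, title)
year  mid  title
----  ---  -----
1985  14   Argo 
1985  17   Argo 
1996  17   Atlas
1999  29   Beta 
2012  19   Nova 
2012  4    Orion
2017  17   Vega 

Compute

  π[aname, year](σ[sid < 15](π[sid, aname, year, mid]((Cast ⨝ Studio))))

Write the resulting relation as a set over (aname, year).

{(Ola, 1999), (Uma, 2012), (Yan, 1999)}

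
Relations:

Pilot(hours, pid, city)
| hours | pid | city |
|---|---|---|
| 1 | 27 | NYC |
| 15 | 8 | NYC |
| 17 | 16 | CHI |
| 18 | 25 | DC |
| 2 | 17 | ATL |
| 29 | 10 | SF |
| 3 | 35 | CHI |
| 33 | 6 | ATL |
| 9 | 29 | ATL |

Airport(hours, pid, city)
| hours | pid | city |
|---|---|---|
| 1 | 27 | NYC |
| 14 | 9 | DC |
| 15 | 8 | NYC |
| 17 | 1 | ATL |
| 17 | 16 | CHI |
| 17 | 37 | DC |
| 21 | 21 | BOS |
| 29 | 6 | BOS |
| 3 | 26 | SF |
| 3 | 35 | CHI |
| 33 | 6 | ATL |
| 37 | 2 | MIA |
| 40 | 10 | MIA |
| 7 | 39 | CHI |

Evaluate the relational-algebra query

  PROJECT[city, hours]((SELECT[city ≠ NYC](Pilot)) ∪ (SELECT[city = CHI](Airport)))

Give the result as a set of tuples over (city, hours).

{(ATL, 2), (ATL, 33), (ATL, 9), (CHI, 17), (CHI, 3), (CHI, 7), (DC, 18), (SF, 29)}

Selection city ≠ NYC: {(17, 16, CHI), (18, 25, DC), (2, 17, ATL), (29, 10, SF), (3, 35, CHI), (33, 6, ATL), (9, 29, ATL)}
Selection city = CHI: {(17, 16, CHI), (3, 35, CHI), (7, 39, CHI)}
Set union of the two operands is {(17, 16, CHI), (18, 25, DC), (2, 17, ATL), (29, 10, SF), (3, 35, CHI), (33, 6, ATL), (7, 39, CHI), (9, 29, ATL)}.
π_{city, hours} gives {(ATL, 2), (ATL, 33), (ATL, 9), (CHI, 17), (CHI, 3), (CHI, 7), (DC, 18), (SF, 29)}.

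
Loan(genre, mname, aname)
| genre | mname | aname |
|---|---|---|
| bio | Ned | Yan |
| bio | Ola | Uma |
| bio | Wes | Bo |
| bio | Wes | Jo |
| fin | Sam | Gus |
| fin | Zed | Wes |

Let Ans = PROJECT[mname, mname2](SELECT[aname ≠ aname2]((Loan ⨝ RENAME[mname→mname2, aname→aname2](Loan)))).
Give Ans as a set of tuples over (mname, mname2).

ρ[mname→mname2, aname→aname2]: schema becomes (genre, mname2, aname2); tuples unchanged.
Loan ⋈ RENAME[mname→mname2, aname→aname2](Loan) (natural join on genre): {(bio, Ned, Yan, Ned, Yan), (bio, Ned, Yan, Ola, Uma), (bio, Ned, Yan, Wes, Bo), (bio, Ned, Yan, Wes, Jo), (bio, Ola, Uma, Ned, Yan), (bio, Ola, Uma, Ola, Uma), (bio, Ola, Uma, Wes, Bo), (bio, Ola, Uma, Wes, Jo), (bio, Wes, Bo, Ned, Yan), (bio, Wes, Bo, Ola, Uma), (bio, Wes, Bo, Wes, Bo), (bio, Wes, Bo, Wes, Jo), (bio, Wes, Jo, Ned, Yan), (bio, Wes, Jo, Ola, Uma), (bio, Wes, Jo, Wes, Bo), (bio, Wes, Jo, Wes, Jo), (fin, Sam, Gus, Sam, Gus), (fin, Sam, Gus, Zed, Wes), (fin, Zed, Wes, Sam, Gus), (fin, Zed, Wes, Zed, Wes)}
Apply σ_{aname ≠ aname2}; surviving tuples: {(bio, Ned, Yan, Ola, Uma), (bio, Ned, Yan, Wes, Bo), (bio, Ned, Yan, Wes, Jo), (bio, Ola, Uma, Ned, Yan), (bio, Ola, Uma, Wes, Bo), (bio, Ola, Uma, Wes, Jo), (bio, Wes, Bo, Ned, Yan), (bio, Wes, Bo, Ola, Uma), (bio, Wes, Bo, Wes, Jo), (bio, Wes, Jo, Ned, Yan), (bio, Wes, Jo, Ola, Uma), (bio, Wes, Jo, Wes, Bo), (fin, Sam, Gus, Zed, Wes), (fin, Zed, Wes, Sam, Gus)}
Projecting to mname, mname2 (5 duplicate(s) eliminated): {(Ned, Ola), (Ned, Wes), (Ola, Ned), (Ola, Wes), (Sam, Zed), (Wes, Ned), (Wes, Ola), (Wes, Wes), (Zed, Sam)}

{(Ned, Ola), (Ned, Wes), (Ola, Ned), (Ola, Wes), (Sam, Zed), (Wes, Ned), (Wes, Ola), (Wes, Wes), (Zed, Sam)}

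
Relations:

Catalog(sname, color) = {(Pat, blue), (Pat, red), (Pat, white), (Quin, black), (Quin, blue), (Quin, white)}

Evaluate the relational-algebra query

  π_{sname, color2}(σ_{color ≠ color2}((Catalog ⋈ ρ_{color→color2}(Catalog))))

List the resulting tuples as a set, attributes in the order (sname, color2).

{(Pat, blue), (Pat, red), (Pat, white), (Quin, black), (Quin, blue), (Quin, white)}

ρ[color→color2]: schema becomes (sname, color2); tuples unchanged.
Catalog ⋈ ρ_{color→color2}(Catalog) (natural join on sname): {(Pat, blue, blue), (Pat, blue, red), (Pat, blue, white), (Pat, red, blue), (Pat, red, red), (Pat, red, white), (Pat, white, blue), (Pat, white, red), (Pat, white, white), (Quin, black, black), (Quin, black, blue), (Quin, black, white), (Quin, blue, black), (Quin, blue, blue), (Quin, blue, white), (Quin, white, black), (Quin, white, blue), (Quin, white, white)}
Selection color ≠ color2: {(Pat, blue, red), (Pat, blue, white), (Pat, red, blue), (Pat, red, white), (Pat, white, blue), (Pat, white, red), (Quin, black, blue), (Quin, black, white), (Quin, blue, black), (Quin, blue, white), (Quin, white, black), (Quin, white, blue)}
π[sname, color2]: project onto (sname, color2) (6 duplicate(s) eliminated) → {(Pat, blue), (Pat, red), (Pat, white), (Quin, black), (Quin, blue), (Quin, white)}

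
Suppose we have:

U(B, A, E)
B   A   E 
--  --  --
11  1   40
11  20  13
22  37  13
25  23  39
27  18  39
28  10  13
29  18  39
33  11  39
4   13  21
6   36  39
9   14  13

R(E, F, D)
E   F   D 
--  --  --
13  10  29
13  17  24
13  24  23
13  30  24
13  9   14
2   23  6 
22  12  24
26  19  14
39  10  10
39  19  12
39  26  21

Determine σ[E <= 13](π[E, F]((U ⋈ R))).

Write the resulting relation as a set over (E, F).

{(13, 10), (13, 17), (13, 24), (13, 30), (13, 9)}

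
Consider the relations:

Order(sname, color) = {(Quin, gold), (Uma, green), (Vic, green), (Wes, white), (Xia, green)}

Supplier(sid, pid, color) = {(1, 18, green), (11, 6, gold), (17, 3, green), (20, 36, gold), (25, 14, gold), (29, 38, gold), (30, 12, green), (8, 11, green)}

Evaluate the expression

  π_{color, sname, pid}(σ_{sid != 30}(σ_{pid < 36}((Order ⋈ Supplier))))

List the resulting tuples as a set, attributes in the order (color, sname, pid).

Joining Order and Supplier on color yields {(Quin, gold, 11, 6), (Quin, gold, 20, 36), (Quin, gold, 25, 14), (Quin, gold, 29, 38), (Uma, green, 1, 18), (Uma, green, 17, 3), (Uma, green, 30, 12), (Uma, green, 8, 11), (Vic, green, 1, 18), (Vic, green, 17, 3), (Vic, green, 30, 12), (Vic, green, 8, 11), (Xia, green, 1, 18), (Xia, green, 17, 3), (Xia, green, 30, 12), (Xia, green, 8, 11)}.
Apply σ_{pid < 36}; surviving tuples: {(Quin, gold, 11, 6), (Quin, gold, 25, 14), (Uma, green, 1, 18), (Uma, green, 17, 3), (Uma, green, 30, 12), (Uma, green, 8, 11), (Vic, green, 1, 18), (Vic, green, 17, 3), (Vic, green, 30, 12), (Vic, green, 8, 11), (Xia, green, 1, 18), (Xia, green, 17, 3), (Xia, green, 30, 12), (Xia, green, 8, 11)}
Apply σ_{sid != 30}; surviving tuples: {(Quin, gold, 11, 6), (Quin, gold, 25, 14), (Uma, green, 1, 18), (Uma, green, 17, 3), (Uma, green, 8, 11), (Vic, green, 1, 18), (Vic, green, 17, 3), (Vic, green, 8, 11), (Xia, green, 1, 18), (Xia, green, 17, 3), (Xia, green, 8, 11)}
π_{color, sname, pid} gives {(gold, Quin, 14), (gold, Quin, 6), (green, Uma, 11), (green, Uma, 18), (green, Uma, 3), (green, Vic, 11), (green, Vic, 18), (green, Vic, 3), (green, Xia, 11), (green, Xia, 18), (green, Xia, 3)}.

{(gold, Quin, 14), (gold, Quin, 6), (green, Uma, 11), (green, Uma, 18), (green, Uma, 3), (green, Vic, 11), (green, Vic, 18), (green, Vic, 3), (green, Xia, 11), (green, Xia, 18), (green, Xia, 3)}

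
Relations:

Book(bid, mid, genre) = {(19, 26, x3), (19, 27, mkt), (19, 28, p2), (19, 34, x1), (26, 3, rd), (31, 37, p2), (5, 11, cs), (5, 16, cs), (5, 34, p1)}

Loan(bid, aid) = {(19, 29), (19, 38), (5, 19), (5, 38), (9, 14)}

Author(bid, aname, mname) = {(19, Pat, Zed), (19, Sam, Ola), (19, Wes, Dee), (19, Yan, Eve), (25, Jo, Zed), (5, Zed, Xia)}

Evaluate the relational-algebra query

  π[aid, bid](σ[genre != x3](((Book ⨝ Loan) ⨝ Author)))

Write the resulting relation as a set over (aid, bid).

{(19, 5), (29, 19), (38, 19), (38, 5)}

Joining Book and Loan on bid yields {(19, 26, x3, 29), (19, 26, x3, 38), (19, 27, mkt, 29), (19, 27, mkt, 38), (19, 28, p2, 29), (19, 28, p2, 38), (19, 34, x1, 29), (19, 34, x1, 38), (5, 11, cs, 19), (5, 11, cs, 38), (5, 16, cs, 19), (5, 16, cs, 38), (5, 34, p1, 19), (5, 34, p1, 38)}.
Joining (Book ⨝ Loan) and Author on bid yields {(19, 26, x3, 29, Pat, Zed), (19, 26, x3, 29, Sam, Ola), (19, 26, x3, 29, Wes, Dee), (19, 26, x3, 29, Yan, Eve), (19, 26, x3, 38, Pat, Zed), (19, 26, x3, 38, Sam, Ola), (19, 26, x3, 38, Wes, Dee), (19, 26, x3, 38, Yan, Eve), (19, 27, mkt, 29, Pat, Zed), (19, 27, mkt, 29, Sam, Ola), (19, 27, mkt, 29, Wes, Dee), (19, 27, mkt, 29, Yan, Eve), (19, 27, mkt, 38, Pat, Zed), (19, 27, mkt, 38, Sam, Ola), (19, 27, mkt, 38, Wes, Dee), (19, 27, mkt, 38, Yan, Eve), (19, 28, p2, 29, Pat, Zed), (19, 28, p2, 29, Sam, Ola), (19, 28, p2, 29, Wes, Dee), (19, 28, p2, 29, Yan, Eve), (19, 28, p2, 38, Pat, Zed), (19, 28, p2, 38, Sam, Ola), (19, 28, p2, 38, Wes, Dee), (19, 28, p2, 38, Yan, Eve), (19, 34, x1, 29, Pat, Zed), (19, 34, x1, 29, Sam, Ola), (19, 34, x1, 29, Wes, Dee), (19, 34, x1, 29, Yan, Eve), (19, 34, x1, 38, Pat, Zed), (19, 34, x1, 38, Sam, Ola), (19, 34, x1, 38, Wes, Dee), (19, 34, x1, 38, Yan, Eve), (5, 11, cs, 19, Zed, Xia), (5, 11, cs, 38, Zed, Xia), (5, 16, cs, 19, Zed, Xia), (5, 16, cs, 38, Zed, Xia), (5, 34, p1, 19, Zed, Xia), (5, 34, p1, 38, Zed, Xia)}.
Filtering on genre != x3 leaves {(19, 27, mkt, 29, Pat, Zed), (19, 27, mkt, 29, Sam, Ola), (19, 27, mkt, 29, Wes, Dee), (19, 27, mkt, 29, Yan, Eve), (19, 27, mkt, 38, Pat, Zed), (19, 27, mkt, 38, Sam, Ola), (19, 27, mkt, 38, Wes, Dee), (19, 27, mkt, 38, Yan, Eve), (19, 28, p2, 29, Pat, Zed), (19, 28, p2, 29, Sam, Ola), (19, 28, p2, 29, Wes, Dee), (19, 28, p2, 29, Yan, Eve), (19, 28, p2, 38, Pat, Zed), (19, 28, p2, 38, Sam, Ola), (19, 28, p2, 38, Wes, Dee), (19, 28, p2, 38, Yan, Eve), (19, 34, x1, 29, Pat, Zed), (19, 34, x1, 29, Sam, Ola), (19, 34, x1, 29, Wes, Dee), (19, 34, x1, 29, Yan, Eve), (19, 34, x1, 38, Pat, Zed), (19, 34, x1, 38, Sam, Ola), (19, 34, x1, 38, Wes, Dee), (19, 34, x1, 38, Yan, Eve), (5, 11, cs, 19, Zed, Xia), (5, 11, cs, 38, Zed, Xia), (5, 16, cs, 19, Zed, Xia), (5, 16, cs, 38, Zed, Xia), (5, 34, p1, 19, Zed, Xia), (5, 34, p1, 38, Zed, Xia)}.
π_{aid, bid} gives {(19, 5), (29, 19), (38, 19), (38, 5)} (26 duplicate(s) eliminated).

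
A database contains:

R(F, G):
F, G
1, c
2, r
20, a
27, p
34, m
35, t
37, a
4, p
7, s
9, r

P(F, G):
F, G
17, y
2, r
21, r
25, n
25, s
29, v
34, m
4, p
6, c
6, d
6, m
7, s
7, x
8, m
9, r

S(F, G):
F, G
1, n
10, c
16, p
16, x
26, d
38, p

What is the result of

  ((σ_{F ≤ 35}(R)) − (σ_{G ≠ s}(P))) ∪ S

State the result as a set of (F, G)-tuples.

{(1, c), (1, n), (10, c), (16, p), (16, x), (20, a), (26, d), (27, p), (35, t), (38, p), (7, s)}

Apply σ_{F ≤ 35}; surviving tuples: {(1, c), (2, r), (20, a), (27, p), (34, m), (35, t), (4, p), (7, s), (9, r)}
Apply σ_{G ≠ s}; surviving tuples: {(17, y), (2, r), (21, r), (25, n), (29, v), (34, m), (4, p), (6, c), (6, d), (6, m), (7, x), (8, m), (9, r)}
Set difference of the two operands is {(1, c), (20, a), (27, p), (35, t), (7, s)}.
Set union of the two operands is {(1, c), (1, n), (10, c), (16, p), (16, x), (20, a), (26, d), (27, p), (35, t), (38, p), (7, s)}.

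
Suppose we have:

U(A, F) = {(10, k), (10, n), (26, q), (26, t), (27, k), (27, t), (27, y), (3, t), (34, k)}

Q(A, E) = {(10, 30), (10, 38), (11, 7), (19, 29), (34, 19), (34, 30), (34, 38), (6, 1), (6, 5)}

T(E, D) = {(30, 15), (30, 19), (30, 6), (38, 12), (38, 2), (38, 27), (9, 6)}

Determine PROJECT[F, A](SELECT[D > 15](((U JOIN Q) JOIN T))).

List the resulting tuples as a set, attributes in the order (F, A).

{(k, 10), (k, 34), (n, 10)}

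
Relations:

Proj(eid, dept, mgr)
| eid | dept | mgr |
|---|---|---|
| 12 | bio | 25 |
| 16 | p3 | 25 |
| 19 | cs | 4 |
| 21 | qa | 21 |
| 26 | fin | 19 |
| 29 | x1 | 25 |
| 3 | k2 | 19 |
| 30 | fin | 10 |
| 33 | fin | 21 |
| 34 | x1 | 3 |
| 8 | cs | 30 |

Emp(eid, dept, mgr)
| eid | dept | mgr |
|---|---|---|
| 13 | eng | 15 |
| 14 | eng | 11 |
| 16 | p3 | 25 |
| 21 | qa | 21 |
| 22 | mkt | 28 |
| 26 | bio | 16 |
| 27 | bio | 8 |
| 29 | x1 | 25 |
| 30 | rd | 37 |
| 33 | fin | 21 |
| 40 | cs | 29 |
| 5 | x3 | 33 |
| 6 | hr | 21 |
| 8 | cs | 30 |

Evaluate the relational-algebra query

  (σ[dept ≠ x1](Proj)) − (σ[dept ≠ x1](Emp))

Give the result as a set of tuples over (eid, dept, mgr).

{(12, bio, 25), (19, cs, 4), (26, fin, 19), (3, k2, 19), (30, fin, 10)}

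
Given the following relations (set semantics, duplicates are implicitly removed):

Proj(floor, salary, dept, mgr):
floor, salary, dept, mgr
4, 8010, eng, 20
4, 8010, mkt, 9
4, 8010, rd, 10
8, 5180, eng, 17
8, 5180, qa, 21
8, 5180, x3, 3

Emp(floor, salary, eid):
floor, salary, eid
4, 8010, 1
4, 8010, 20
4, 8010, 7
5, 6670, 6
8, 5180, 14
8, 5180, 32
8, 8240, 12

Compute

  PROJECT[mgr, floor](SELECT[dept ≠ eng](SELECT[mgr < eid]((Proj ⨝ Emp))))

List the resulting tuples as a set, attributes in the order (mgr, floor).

{(10, 4), (21, 8), (3, 8), (9, 4)}

Natural join on floor, salary: {(4, 8010, eng, 20, 1), (4, 8010, eng, 20, 20), (4, 8010, eng, 20, 7), (4, 8010, mkt, 9, 1), (4, 8010, mkt, 9, 20), (4, 8010, mkt, 9, 7), (4, 8010, rd, 10, 1), (4, 8010, rd, 10, 20), (4, 8010, rd, 10, 7), (8, 5180, eng, 17, 14), (8, 5180, eng, 17, 32), (8, 5180, qa, 21, 14), (8, 5180, qa, 21, 32), (8, 5180, x3, 3, 14), (8, 5180, x3, 3, 32)}
Apply σ_{mgr < eid}; surviving tuples: {(4, 8010, mkt, 9, 20), (4, 8010, rd, 10, 20), (8, 5180, eng, 17, 32), (8, 5180, qa, 21, 32), (8, 5180, x3, 3, 14), (8, 5180, x3, 3, 32)}
Apply σ_{dept ≠ eng}; surviving tuples: {(4, 8010, mkt, 9, 20), (4, 8010, rd, 10, 20), (8, 5180, qa, 21, 32), (8, 5180, x3, 3, 14), (8, 5180, x3, 3, 32)}
Keep only column(s) mgr, floor (1 duplicate(s) eliminated): {(10, 4), (21, 8), (3, 8), (9, 4)}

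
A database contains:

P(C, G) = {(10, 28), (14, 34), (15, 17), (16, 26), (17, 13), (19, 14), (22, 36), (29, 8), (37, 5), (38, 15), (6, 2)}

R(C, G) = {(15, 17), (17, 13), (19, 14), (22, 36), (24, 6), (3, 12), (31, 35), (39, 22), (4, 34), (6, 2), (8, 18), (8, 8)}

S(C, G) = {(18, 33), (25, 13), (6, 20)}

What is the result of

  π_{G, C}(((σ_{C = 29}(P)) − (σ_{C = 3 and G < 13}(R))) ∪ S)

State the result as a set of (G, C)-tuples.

{(13, 25), (20, 6), (33, 18), (8, 29)}

σ[C = 29]: keep tuples satisfying C = 29 → {(29, 8)}
σ[C = 3 and G < 13]: keep tuples satisfying C = 3 and G < 13 → {(3, 12)}
Taking the difference: {(29, 8)}
Taking the union: {(18, 33), (25, 13), (29, 8), (6, 20)}
π[G, C]: project onto (G, C) → {(13, 25), (20, 6), (33, 18), (8, 29)}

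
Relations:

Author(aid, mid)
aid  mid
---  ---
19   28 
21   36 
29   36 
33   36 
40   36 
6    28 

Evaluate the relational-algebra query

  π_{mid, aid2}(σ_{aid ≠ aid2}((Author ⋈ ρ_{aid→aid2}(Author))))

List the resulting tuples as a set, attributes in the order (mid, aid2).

{(28, 19), (28, 6), (36, 21), (36, 29), (36, 33), (36, 40)}

ρ[aid→aid2]: schema becomes (aid2, mid); tuples unchanged.
Author ⋈ ρ_{aid→aid2}(Author) (natural join on mid): {(19, 28, 19), (19, 28, 6), (21, 36, 21), (21, 36, 29), (21, 36, 33), (21, 36, 40), (29, 36, 21), (29, 36, 29), (29, 36, 33), (29, 36, 40), (33, 36, 21), (33, 36, 29), (33, 36, 33), (33, 36, 40), (40, 36, 21), (40, 36, 29), (40, 36, 33), (40, 36, 40), (6, 28, 19), (6, 28, 6)}
Selection aid ≠ aid2: {(19, 28, 6), (21, 36, 29), (21, 36, 33), (21, 36, 40), (29, 36, 21), (29, 36, 33), (29, 36, 40), (33, 36, 21), (33, 36, 29), (33, 36, 40), (40, 36, 21), (40, 36, 29), (40, 36, 33), (6, 28, 19)}
π_{mid, aid2} gives {(28, 19), (28, 6), (36, 21), (36, 29), (36, 33), (36, 40)} (8 duplicate(s) eliminated).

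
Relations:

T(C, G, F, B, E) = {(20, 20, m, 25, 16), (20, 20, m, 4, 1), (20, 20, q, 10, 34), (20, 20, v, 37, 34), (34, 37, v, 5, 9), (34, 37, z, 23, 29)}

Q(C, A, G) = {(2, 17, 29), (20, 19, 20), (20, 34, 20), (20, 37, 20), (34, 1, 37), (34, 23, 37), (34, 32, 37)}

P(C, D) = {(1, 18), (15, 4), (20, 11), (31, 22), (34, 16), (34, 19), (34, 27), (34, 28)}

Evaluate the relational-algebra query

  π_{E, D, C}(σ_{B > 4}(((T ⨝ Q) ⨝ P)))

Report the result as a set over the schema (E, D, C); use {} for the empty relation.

{(16, 11, 20), (29, 16, 34), (29, 19, 34), (29, 27, 34), (29, 28, 34), (34, 11, 20), (9, 16, 34), (9, 19, 34), (9, 27, 34), (9, 28, 34)}

T ⋈ Q (natural join on C, G): {(20, 20, m, 25, 16, 19), (20, 20, m, 25, 16, 34), (20, 20, m, 25, 16, 37), (20, 20, m, 4, 1, 19), (20, 20, m, 4, 1, 34), (20, 20, m, 4, 1, 37), (20, 20, q, 10, 34, 19), (20, 20, q, 10, 34, 34), (20, 20, q, 10, 34, 37), (20, 20, v, 37, 34, 19), (20, 20, v, 37, 34, 34), (20, 20, v, 37, 34, 37), (34, 37, v, 5, 9, 1), (34, 37, v, 5, 9, 23), (34, 37, v, 5, 9, 32), (34, 37, z, 23, 29, 1), (34, 37, z, 23, 29, 23), (34, 37, z, 23, 29, 32)}
(T ⨝ Q) ⋈ P (natural join on C): {(20, 20, m, 25, 16, 19, 11), (20, 20, m, 25, 16, 34, 11), (20, 20, m, 25, 16, 37, 11), (20, 20, m, 4, 1, 19, 11), (20, 20, m, 4, 1, 34, 11), (20, 20, m, 4, 1, 37, 11), (20, 20, q, 10, 34, 19, 11), (20, 20, q, 10, 34, 34, 11), (20, 20, q, 10, 34, 37, 11), (20, 20, v, 37, 34, 19, 11), (20, 20, v, 37, 34, 34, 11), (20, 20, v, 37, 34, 37, 11), (34, 37, v, 5, 9, 1, 16), (34, 37, v, 5, 9, 1, 19), (34, 37, v, 5, 9, 1, 27), (34, 37, v, 5, 9, 1, 28), (34, 37, v, 5, 9, 23, 16), (34, 37, v, 5, 9, 23, 19), (34, 37, v, 5, 9, 23, 27), (34, 37, v, 5, 9, 23, 28), (34, 37, v, 5, 9, 32, 16), (34, 37, v, 5, 9, 32, 19), (34, 37, v, 5, 9, 32, 27), (34, 37, v, 5, 9, 32, 28), (34, 37, z, 23, 29, 1, 16), (34, 37, z, 23, 29, 1, 19), (34, 37, z, 23, 29, 1, 27), (34, 37, z, 23, 29, 1, 28), (34, 37, z, 23, 29, 23, 16), (34, 37, z, 23, 29, 23, 19), (34, 37, z, 23, 29, 23, 27), (34, 37, z, 23, 29, 23, 28), (34, 37, z, 23, 29, 32, 16), (34, 37, z, 23, 29, 32, 19), (34, 37, z, 23, 29, 32, 27), (34, 37, z, 23, 29, 32, 28)}
Apply σ_{B > 4}; surviving tuples: {(20, 20, m, 25, 16, 19, 11), (20, 20, m, 25, 16, 34, 11), (20, 20, m, 25, 16, 37, 11), (20, 20, q, 10, 34, 19, 11), (20, 20, q, 10, 34, 34, 11), (20, 20, q, 10, 34, 37, 11), (20, 20, v, 37, 34, 19, 11), (20, 20, v, 37, 34, 34, 11), (20, 20, v, 37, 34, 37, 11), (34, 37, v, 5, 9, 1, 16), (34, 37, v, 5, 9, 1, 19), (34, 37, v, 5, 9, 1, 27), (34, 37, v, 5, 9, 1, 28), (34, 37, v, 5, 9, 23, 16), (34, 37, v, 5, 9, 23, 19), (34, 37, v, 5, 9, 23, 27), (34, 37, v, 5, 9, 23, 28), (34, 37, v, 5, 9, 32, 16), (34, 37, v, 5, 9, 32, 19), (34, 37, v, 5, 9, 32, 27), (34, 37, v, 5, 9, 32, 28), (34, 37, z, 23, 29, 1, 16), (34, 37, z, 23, 29, 1, 19), (34, 37, z, 23, 29, 1, 27), (34, 37, z, 23, 29, 1, 28), (34, 37, z, 23, 29, 23, 16), (34, 37, z, 23, 29, 23, 19), (34, 37, z, 23, 29, 23, 27), (34, 37, z, 23, 29, 23, 28), (34, 37, z, 23, 29, 32, 16), (34, 37, z, 23, 29, 32, 19), (34, 37, z, 23, 29, 32, 27), (34, 37, z, 23, 29, 32, 28)}
Projecting to E, D, C (23 duplicate(s) eliminated): {(16, 11, 20), (29, 16, 34), (29, 19, 34), (29, 27, 34), (29, 28, 34), (34, 11, 20), (9, 16, 34), (9, 19, 34), (9, 27, 34), (9, 28, 34)}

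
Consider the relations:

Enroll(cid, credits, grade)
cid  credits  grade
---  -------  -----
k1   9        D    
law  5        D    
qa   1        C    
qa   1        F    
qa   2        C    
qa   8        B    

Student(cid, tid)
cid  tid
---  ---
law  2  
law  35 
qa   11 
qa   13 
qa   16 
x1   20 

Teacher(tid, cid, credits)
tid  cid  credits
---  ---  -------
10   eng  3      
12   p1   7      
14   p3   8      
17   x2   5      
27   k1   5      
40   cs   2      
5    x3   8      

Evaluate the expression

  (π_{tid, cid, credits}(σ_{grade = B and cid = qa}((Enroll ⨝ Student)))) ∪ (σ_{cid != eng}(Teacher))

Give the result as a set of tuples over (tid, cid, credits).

{(11, qa, 8), (12, p1, 7), (13, qa, 8), (14, p3, 8), (16, qa, 8), (17, x2, 5), (27, k1, 5), (40, cs, 2), (5, x3, 8)}

Enroll ⋈ Student (natural join on cid): {(law, 5, D, 2), (law, 5, D, 35), (qa, 1, C, 11), (qa, 1, C, 13), (qa, 1, C, 16), (qa, 1, F, 11), (qa, 1, F, 13), (qa, 1, F, 16), (qa, 2, C, 11), (qa, 2, C, 13), (qa, 2, C, 16), (qa, 8, B, 11), (qa, 8, B, 13), (qa, 8, B, 16)}
Apply σ_{grade = B and cid = qa}; surviving tuples: {(qa, 8, B, 11), (qa, 8, B, 13), (qa, 8, B, 16)}
Keep only column(s) tid, cid, credits: {(11, qa, 8), (13, qa, 8), (16, qa, 8)}
Apply σ_{cid != eng}; surviving tuples: {(12, p1, 7), (14, p3, 8), (17, x2, 5), (27, k1, 5), (40, cs, 2), (5, x3, 8)}
Taking the union: {(11, qa, 8), (12, p1, 7), (13, qa, 8), (14, p3, 8), (16, qa, 8), (17, x2, 5), (27, k1, 5), (40, cs, 2), (5, x3, 8)}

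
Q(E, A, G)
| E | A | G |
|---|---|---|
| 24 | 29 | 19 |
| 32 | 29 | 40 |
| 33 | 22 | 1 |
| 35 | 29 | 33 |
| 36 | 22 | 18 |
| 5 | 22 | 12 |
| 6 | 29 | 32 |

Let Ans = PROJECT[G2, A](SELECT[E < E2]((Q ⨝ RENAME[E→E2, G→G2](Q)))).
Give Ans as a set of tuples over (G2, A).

{(1, 22), (18, 22), (19, 29), (33, 29), (40, 29)}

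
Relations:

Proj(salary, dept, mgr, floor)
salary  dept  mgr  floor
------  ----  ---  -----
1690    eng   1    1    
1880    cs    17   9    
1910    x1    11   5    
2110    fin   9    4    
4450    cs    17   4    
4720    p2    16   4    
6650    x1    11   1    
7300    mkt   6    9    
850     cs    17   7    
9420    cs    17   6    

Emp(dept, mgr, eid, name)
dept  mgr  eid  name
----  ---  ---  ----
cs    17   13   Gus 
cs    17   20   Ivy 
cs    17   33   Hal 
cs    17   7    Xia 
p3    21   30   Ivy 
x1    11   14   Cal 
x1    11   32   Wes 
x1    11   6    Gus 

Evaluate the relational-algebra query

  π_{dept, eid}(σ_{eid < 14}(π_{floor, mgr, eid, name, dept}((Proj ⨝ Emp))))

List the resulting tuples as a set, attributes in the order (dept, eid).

Natural join on dept, mgr: {(1880, cs, 17, 9, 13, Gus), (1880, cs, 17, 9, 20, Ivy), (1880, cs, 17, 9, 33, Hal), (1880, cs, 17, 9, 7, Xia), (1910, x1, 11, 5, 14, Cal), (1910, x1, 11, 5, 32, Wes), (1910, x1, 11, 5, 6, Gus), (4450, cs, 17, 4, 13, Gus), (4450, cs, 17, 4, 20, Ivy), (4450, cs, 17, 4, 33, Hal), (4450, cs, 17, 4, 7, Xia), (6650, x1, 11, 1, 14, Cal), (6650, x1, 11, 1, 32, Wes), (6650, x1, 11, 1, 6, Gus), (850, cs, 17, 7, 13, Gus), (850, cs, 17, 7, 20, Ivy), (850, cs, 17, 7, 33, Hal), (850, cs, 17, 7, 7, Xia), (9420, cs, 17, 6, 13, Gus), (9420, cs, 17, 6, 20, Ivy), (9420, cs, 17, 6, 33, Hal), (9420, cs, 17, 6, 7, Xia)}
Projecting to floor, mgr, eid, name, dept: {(1, 11, 14, Cal, x1), (1, 11, 32, Wes, x1), (1, 11, 6, Gus, x1), (4, 17, 13, Gus, cs), (4, 17, 20, Ivy, cs), (4, 17, 33, Hal, cs), (4, 17, 7, Xia, cs), (5, 11, 14, Cal, x1), (5, 11, 32, Wes, x1), (5, 11, 6, Gus, x1), (6, 17, 13, Gus, cs), (6, 17, 20, Ivy, cs), (6, 17, 33, Hal, cs), (6, 17, 7, Xia, cs), (7, 17, 13, Gus, cs), (7, 17, 20, Ivy, cs), (7, 17, 33, Hal, cs), (7, 17, 7, Xia, cs), (9, 17, 13, Gus, cs), (9, 17, 20, Ivy, cs), (9, 17, 33, Hal, cs), (9, 17, 7, Xia, cs)}
Apply σ_{eid < 14}; surviving tuples: {(1, 11, 6, Gus, x1), (4, 17, 13, Gus, cs), (4, 17, 7, Xia, cs), (5, 11, 6, Gus, x1), (6, 17, 13, Gus, cs), (6, 17, 7, Xia, cs), (7, 17, 13, Gus, cs), (7, 17, 7, Xia, cs), (9, 17, 13, Gus, cs), (9, 17, 7, Xia, cs)}
Projecting to dept, eid (7 duplicate(s) eliminated): {(cs, 13), (cs, 7), (x1, 6)}

{(cs, 13), (cs, 7), (x1, 6)}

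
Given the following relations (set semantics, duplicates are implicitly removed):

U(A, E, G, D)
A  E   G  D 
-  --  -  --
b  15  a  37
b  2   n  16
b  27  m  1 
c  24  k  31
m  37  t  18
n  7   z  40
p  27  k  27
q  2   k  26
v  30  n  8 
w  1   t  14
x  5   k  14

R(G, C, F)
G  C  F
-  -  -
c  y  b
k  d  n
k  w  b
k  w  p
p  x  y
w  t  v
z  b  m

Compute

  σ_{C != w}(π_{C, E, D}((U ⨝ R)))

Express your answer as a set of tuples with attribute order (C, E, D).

Natural join on G: {(c, 24, k, 31, d, n), (c, 24, k, 31, w, b), (c, 24, k, 31, w, p), (n, 7, z, 40, b, m), (p, 27, k, 27, d, n), (p, 27, k, 27, w, b), (p, 27, k, 27, w, p), (q, 2, k, 26, d, n), (q, 2, k, 26, w, b), (q, 2, k, 26, w, p), (x, 5, k, 14, d, n), (x, 5, k, 14, w, b), (x, 5, k, 14, w, p)}
π_{C, E, D} gives {(b, 7, 40), (d, 2, 26), (d, 24, 31), (d, 27, 27), (d, 5, 14), (w, 2, 26), (w, 24, 31), (w, 27, 27), (w, 5, 14)} (4 duplicate(s) eliminated).
Apply σ_{C != w}; surviving tuples: {(b, 7, 40), (d, 2, 26), (d, 24, 31), (d, 27, 27), (d, 5, 14)}

{(b, 7, 40), (d, 2, 26), (d, 24, 31), (d, 27, 27), (d, 5, 14)}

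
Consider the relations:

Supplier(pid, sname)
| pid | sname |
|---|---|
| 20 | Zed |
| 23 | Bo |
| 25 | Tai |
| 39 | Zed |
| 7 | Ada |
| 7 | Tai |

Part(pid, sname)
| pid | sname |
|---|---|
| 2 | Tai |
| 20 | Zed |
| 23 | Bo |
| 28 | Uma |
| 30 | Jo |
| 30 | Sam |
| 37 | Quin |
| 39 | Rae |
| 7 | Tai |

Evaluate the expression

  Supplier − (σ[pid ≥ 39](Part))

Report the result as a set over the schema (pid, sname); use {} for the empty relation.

Selection pid ≥ 39: {(39, Rae)}
Taking the difference: {(20, Zed), (23, Bo), (25, Tai), (39, Zed), (7, Ada), (7, Tai)}

{(20, Zed), (23, Bo), (25, Tai), (39, Zed), (7, Ada), (7, Tai)}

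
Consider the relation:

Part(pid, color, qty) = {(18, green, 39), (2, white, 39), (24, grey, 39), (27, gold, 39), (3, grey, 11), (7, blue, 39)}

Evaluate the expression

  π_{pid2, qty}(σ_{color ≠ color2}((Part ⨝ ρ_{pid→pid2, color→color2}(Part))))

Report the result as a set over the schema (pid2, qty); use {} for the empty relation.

{(18, 39), (2, 39), (24, 39), (27, 39), (7, 39)}

ρ[pid→pid2, color→color2]: schema becomes (pid2, color2, qty); tuples unchanged.
Part ⋈ ρ_{pid→pid2, color→color2}(Part) (natural join on qty): {(18, green, 39, 18, green), (18, green, 39, 2, white), (18, green, 39, 24, grey), (18, green, 39, 27, gold), (18, green, 39, 7, blue), (2, white, 39, 18, green), (2, white, 39, 2, white), (2, white, 39, 24, grey), (2, white, 39, 27, gold), (2, white, 39, 7, blue), (24, grey, 39, 18, green), (24, grey, 39, 2, white), (24, grey, 39, 24, grey), (24, grey, 39, 27, gold), (24, grey, 39, 7, blue), (27, gold, 39, 18, green), (27, gold, 39, 2, white), (27, gold, 39, 24, grey), (27, gold, 39, 27, gold), (27, gold, 39, 7, blue), (3, grey, 11, 3, grey), (7, blue, 39, 18, green), (7, blue, 39, 2, white), (7, blue, 39, 24, grey), (7, blue, 39, 27, gold), (7, blue, 39, 7, blue)}
Apply σ_{color ≠ color2}; surviving tuples: {(18, green, 39, 2, white), (18, green, 39, 24, grey), (18, green, 39, 27, gold), (18, green, 39, 7, blue), (2, white, 39, 18, green), (2, white, 39, 24, grey), (2, white, 39, 27, gold), (2, white, 39, 7, blue), (24, grey, 39, 18, green), (24, grey, 39, 2, white), (24, grey, 39, 27, gold), (24, grey, 39, 7, blue), (27, gold, 39, 18, green), (27, gold, 39, 2, white), (27, gold, 39, 24, grey), (27, gold, 39, 7, blue), (7, blue, 39, 18, green), (7, blue, 39, 2, white), (7, blue, 39, 24, grey), (7, blue, 39, 27, gold)}
Keep only column(s) pid2, qty (15 duplicate(s) eliminated): {(18, 39), (2, 39), (24, 39), (27, 39), (7, 39)}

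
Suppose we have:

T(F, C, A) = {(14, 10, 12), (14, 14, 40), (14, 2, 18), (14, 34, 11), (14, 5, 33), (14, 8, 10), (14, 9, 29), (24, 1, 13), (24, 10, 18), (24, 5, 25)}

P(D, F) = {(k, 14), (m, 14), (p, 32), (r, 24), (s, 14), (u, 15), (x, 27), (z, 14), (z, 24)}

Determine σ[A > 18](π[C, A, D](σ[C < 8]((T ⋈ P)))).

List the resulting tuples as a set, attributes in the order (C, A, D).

{(5, 25, r), (5, 25, z), (5, 33, k), (5, 33, m), (5, 33, s), (5, 33, z)}

Natural join on F: {(14, 10, 12, k), (14, 10, 12, m), (14, 10, 12, s), (14, 10, 12, z), (14, 14, 40, k), (14, 14, 40, m), (14, 14, 40, s), (14, 14, 40, z), (14, 2, 18, k), (14, 2, 18, m), (14, 2, 18, s), (14, 2, 18, z), (14, 34, 11, k), (14, 34, 11, m), (14, 34, 11, s), (14, 34, 11, z), (14, 5, 33, k), (14, 5, 33, m), (14, 5, 33, s), (14, 5, 33, z), (14, 8, 10, k), (14, 8, 10, m), (14, 8, 10, s), (14, 8, 10, z), (14, 9, 29, k), (14, 9, 29, m), (14, 9, 29, s), (14, 9, 29, z), (24, 1, 13, r), (24, 1, 13, z), (24, 10, 18, r), (24, 10, 18, z), (24, 5, 25, r), (24, 5, 25, z)}
Selection C < 8: {(14, 2, 18, k), (14, 2, 18, m), (14, 2, 18, s), (14, 2, 18, z), (14, 5, 33, k), (14, 5, 33, m), (14, 5, 33, s), (14, 5, 33, z), (24, 1, 13, r), (24, 1, 13, z), (24, 5, 25, r), (24, 5, 25, z)}
Keep only column(s) C, A, D: {(1, 13, r), (1, 13, z), (2, 18, k), (2, 18, m), (2, 18, s), (2, 18, z), (5, 25, r), (5, 25, z), (5, 33, k), (5, 33, m), (5, 33, s), (5, 33, z)}
Selection A > 18: {(5, 25, r), (5, 25, z), (5, 33, k), (5, 33, m), (5, 33, s), (5, 33, z)}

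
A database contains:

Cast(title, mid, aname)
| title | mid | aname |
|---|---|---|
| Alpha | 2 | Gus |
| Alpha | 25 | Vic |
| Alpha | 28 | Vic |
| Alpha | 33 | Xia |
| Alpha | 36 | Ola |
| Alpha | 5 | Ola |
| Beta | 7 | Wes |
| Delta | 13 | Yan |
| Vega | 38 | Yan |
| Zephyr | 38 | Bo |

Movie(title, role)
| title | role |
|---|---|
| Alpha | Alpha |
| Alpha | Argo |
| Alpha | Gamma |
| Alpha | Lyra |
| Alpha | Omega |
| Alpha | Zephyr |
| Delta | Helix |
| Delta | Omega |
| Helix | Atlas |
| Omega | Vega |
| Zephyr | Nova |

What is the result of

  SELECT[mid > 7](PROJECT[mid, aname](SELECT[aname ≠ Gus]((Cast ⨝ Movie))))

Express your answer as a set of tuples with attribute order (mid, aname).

Joining Cast and Movie on title yields {(Alpha, 2, Gus, Alpha), (Alpha, 2, Gus, Argo), (Alpha, 2, Gus, Gamma), (Alpha, 2, Gus, Lyra), (Alpha, 2, Gus, Omega), (Alpha, 2, Gus, Zephyr), (Alpha, 25, Vic, Alpha), (Alpha, 25, Vic, Argo), (Alpha, 25, Vic, Gamma), (Alpha, 25, Vic, Lyra), (Alpha, 25, Vic, Omega), (Alpha, 25, Vic, Zephyr), (Alpha, 28, Vic, Alpha), (Alpha, 28, Vic, Argo), (Alpha, 28, Vic, Gamma), (Alpha, 28, Vic, Lyra), (Alpha, 28, Vic, Omega), (Alpha, 28, Vic, Zephyr), (Alpha, 33, Xia, Alpha), (Alpha, 33, Xia, Argo), (Alpha, 33, Xia, Gamma), (Alpha, 33, Xia, Lyra), (Alpha, 33, Xia, Omega), (Alpha, 33, Xia, Zephyr), (Alpha, 36, Ola, Alpha), (Alpha, 36, Ola, Argo), (Alpha, 36, Ola, Gamma), (Alpha, 36, Ola, Lyra), (Alpha, 36, Ola, Omega), (Alpha, 36, Ola, Zephyr), (Alpha, 5, Ola, Alpha), (Alpha, 5, Ola, Argo), (Alpha, 5, Ola, Gamma), (Alpha, 5, Ola, Lyra), (Alpha, 5, Ola, Omega), (Alpha, 5, Ola, Zephyr), (Delta, 13, Yan, Helix), (Delta, 13, Yan, Omega), (Zephyr, 38, Bo, Nova)}.
Filtering on aname ≠ Gus leaves {(Alpha, 25, Vic, Alpha), (Alpha, 25, Vic, Argo), (Alpha, 25, Vic, Gamma), (Alpha, 25, Vic, Lyra), (Alpha, 25, Vic, Omega), (Alpha, 25, Vic, Zephyr), (Alpha, 28, Vic, Alpha), (Alpha, 28, Vic, Argo), (Alpha, 28, Vic, Gamma), (Alpha, 28, Vic, Lyra), (Alpha, 28, Vic, Omega), (Alpha, 28, Vic, Zephyr), (Alpha, 33, Xia, Alpha), (Alpha, 33, Xia, Argo), (Alpha, 33, Xia, Gamma), (Alpha, 33, Xia, Lyra), (Alpha, 33, Xia, Omega), (Alpha, 33, Xia, Zephyr), (Alpha, 36, Ola, Alpha), (Alpha, 36, Ola, Argo), (Alpha, 36, Ola, Gamma), (Alpha, 36, Ola, Lyra), (Alpha, 36, Ola, Omega), (Alpha, 36, Ola, Zephyr), (Alpha, 5, Ola, Alpha), (Alpha, 5, Ola, Argo), (Alpha, 5, Ola, Gamma), (Alpha, 5, Ola, Lyra), (Alpha, 5, Ola, Omega), (Alpha, 5, Ola, Zephyr), (Delta, 13, Yan, Helix), (Delta, 13, Yan, Omega), (Zephyr, 38, Bo, Nova)}.
π_{mid, aname} gives {(13, Yan), (25, Vic), (28, Vic), (33, Xia), (36, Ola), (38, Bo), (5, Ola)} (26 duplicate(s) eliminated).
Filtering on mid > 7 leaves {(13, Yan), (25, Vic), (28, Vic), (33, Xia), (36, Ola), (38, Bo)}.

{(13, Yan), (25, Vic), (28, Vic), (33, Xia), (36, Ola), (38, Bo)}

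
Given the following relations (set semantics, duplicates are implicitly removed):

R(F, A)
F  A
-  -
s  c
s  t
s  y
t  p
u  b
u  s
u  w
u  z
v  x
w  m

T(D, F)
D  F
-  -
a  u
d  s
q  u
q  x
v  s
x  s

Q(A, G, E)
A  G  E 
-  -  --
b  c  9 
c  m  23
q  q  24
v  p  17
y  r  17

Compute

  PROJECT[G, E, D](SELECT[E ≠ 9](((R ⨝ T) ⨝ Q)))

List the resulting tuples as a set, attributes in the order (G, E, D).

Natural join on F: {(s, c, d), (s, c, v), (s, c, x), (s, t, d), (s, t, v), (s, t, x), (s, y, d), (s, y, v), (s, y, x), (u, b, a), (u, b, q), (u, s, a), (u, s, q), (u, w, a), (u, w, q), (u, z, a), (u, z, q)}
Natural join on A: {(s, c, d, m, 23), (s, c, v, m, 23), (s, c, x, m, 23), (s, y, d, r, 17), (s, y, v, r, 17), (s, y, x, r, 17), (u, b, a, c, 9), (u, b, q, c, 9)}
Selection E ≠ 9: {(s, c, d, m, 23), (s, c, v, m, 23), (s, c, x, m, 23), (s, y, d, r, 17), (s, y, v, r, 17), (s, y, x, r, 17)}
π[G, E, D]: project onto (G, E, D) → {(m, 23, d), (m, 23, v), (m, 23, x), (r, 17, d), (r, 17, v), (r, 17, x)}

{(m, 23, d), (m, 23, v), (m, 23, x), (r, 17, d), (r, 17, v), (r, 17, x)}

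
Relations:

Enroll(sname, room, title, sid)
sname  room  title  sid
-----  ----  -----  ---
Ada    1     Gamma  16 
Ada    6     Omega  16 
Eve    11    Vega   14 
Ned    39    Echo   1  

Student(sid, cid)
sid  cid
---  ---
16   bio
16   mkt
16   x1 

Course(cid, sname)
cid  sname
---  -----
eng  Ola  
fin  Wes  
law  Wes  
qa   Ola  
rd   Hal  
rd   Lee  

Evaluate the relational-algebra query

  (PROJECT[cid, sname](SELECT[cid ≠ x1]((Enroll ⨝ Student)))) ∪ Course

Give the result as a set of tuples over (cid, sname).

{(bio, Ada), (eng, Ola), (fin, Wes), (law, Wes), (mkt, Ada), (qa, Ola), (rd, Hal), (rd, Lee)}

Enroll ⋈ Student (natural join on sid): {(Ada, 1, Gamma, 16, bio), (Ada, 1, Gamma, 16, mkt), (Ada, 1, Gamma, 16, x1), (Ada, 6, Omega, 16, bio), (Ada, 6, Omega, 16, mkt), (Ada, 6, Omega, 16, x1)}
σ[cid ≠ x1]: keep tuples satisfying cid ≠ x1 → {(Ada, 1, Gamma, 16, bio), (Ada, 1, Gamma, 16, mkt), (Ada, 6, Omega, 16, bio), (Ada, 6, Omega, 16, mkt)}
π[cid, sname]: project onto (cid, sname) (2 duplicate(s) eliminated) → {(bio, Ada), (mkt, Ada)}
Union: {(bio, Ada), (mkt, Ada)} with {(eng, Ola), (fin, Wes), (law, Wes), (qa, Ola), (rd, Hal), (rd, Lee)} → {(bio, Ada), (eng, Ola), (fin, Wes), (law, Wes), (mkt, Ada), (qa, Ola), (rd, Hal), (rd, Lee)}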